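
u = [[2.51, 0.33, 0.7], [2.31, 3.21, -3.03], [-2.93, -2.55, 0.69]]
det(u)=-8.970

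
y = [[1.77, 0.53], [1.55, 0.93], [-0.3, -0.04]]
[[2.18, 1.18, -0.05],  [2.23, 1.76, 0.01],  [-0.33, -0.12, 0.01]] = y@ [[1.02,0.20,-0.06], [0.70,1.56,0.11]]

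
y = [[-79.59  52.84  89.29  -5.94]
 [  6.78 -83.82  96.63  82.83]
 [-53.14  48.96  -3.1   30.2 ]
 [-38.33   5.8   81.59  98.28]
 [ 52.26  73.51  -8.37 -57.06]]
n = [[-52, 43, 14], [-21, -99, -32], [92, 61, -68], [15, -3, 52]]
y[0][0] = -79.59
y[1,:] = [6.78, -83.82, 96.63, 82.83]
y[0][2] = 89.29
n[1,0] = -21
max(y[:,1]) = 73.51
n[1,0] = -21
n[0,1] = 43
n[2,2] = -68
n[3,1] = -3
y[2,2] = -3.1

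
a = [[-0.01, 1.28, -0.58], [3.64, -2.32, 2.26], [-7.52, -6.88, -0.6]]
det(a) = 5.52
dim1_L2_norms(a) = [1.41, 4.87, 10.21]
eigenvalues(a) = [(0.56+0j), (-1.74+2.62j), (-1.74-2.62j)]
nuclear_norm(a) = 15.26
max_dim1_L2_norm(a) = 10.21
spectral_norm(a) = 10.33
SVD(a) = [[0.07,0.25,-0.97], [0.15,-0.96,-0.23], [-0.99,-0.13,-0.11]] @ diag([10.333324278291995, 4.813461314324715, 0.1109032693863306]) @ [[0.77, 0.63, 0.09],[-0.53, 0.71, -0.47],[-0.35, 0.31, 0.88]]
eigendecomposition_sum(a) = [[0.87+0.00j, 0.25+0.00j, 0.06+0.00j], [(-0.59-0j), -0.17+0.00j, (-0.04-0j)], [-2.14-0.00j, (-0.62+0j), -0.14-0.00j]] + [[-0.44-1.34j, 0.51-0.51j, (-0.32-0.4j)], [2.11+3.40j, -1.07+1.75j, 1.15+0.89j], [-2.69+5.47j, (-3.13+0.02j), (-0.23+2.21j)]] + [[-0.44+1.34j, (0.51+0.51j), -0.32+0.40j], [2.11-3.40j, -1.07-1.75j, (1.15-0.89j)], [(-2.69-5.47j), -3.13-0.02j, -0.23-2.21j]]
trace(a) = -2.93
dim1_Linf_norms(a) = [1.28, 3.64, 7.52]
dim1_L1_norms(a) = [1.87, 8.22, 15.0]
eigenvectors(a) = [[0.36+0.00j,0.14-0.13j,0.14+0.13j], [-0.25+0.00j,-0.28+0.46j,(-0.28-0.46j)], [(-0.9+0j),(-0.82+0j),-0.82-0.00j]]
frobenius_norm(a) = 11.40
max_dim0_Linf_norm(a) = 7.52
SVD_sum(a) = [[0.58, 0.48, 0.06], [1.18, 0.97, 0.13], [-7.85, -6.45, -0.87]] + [[-0.63, 0.84, -0.55], [2.45, -3.28, 2.15], [0.32, -0.43, 0.28]] + [[0.04, -0.03, -0.09], [0.01, -0.01, -0.02], [0.0, -0.0, -0.01]]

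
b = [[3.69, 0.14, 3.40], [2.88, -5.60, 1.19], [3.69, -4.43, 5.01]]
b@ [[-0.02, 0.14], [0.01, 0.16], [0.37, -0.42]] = [[1.19, -0.89], [0.33, -0.99], [1.74, -2.30]]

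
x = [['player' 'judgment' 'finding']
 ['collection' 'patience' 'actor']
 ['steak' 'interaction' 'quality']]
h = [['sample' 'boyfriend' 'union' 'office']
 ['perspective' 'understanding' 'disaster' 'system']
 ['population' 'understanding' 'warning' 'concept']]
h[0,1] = 'boyfriend'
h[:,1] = ['boyfriend', 'understanding', 'understanding']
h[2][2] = 'warning'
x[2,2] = 'quality'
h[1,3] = 'system'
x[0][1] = 'judgment'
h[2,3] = 'concept'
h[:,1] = ['boyfriend', 'understanding', 'understanding']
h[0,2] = 'union'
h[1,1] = 'understanding'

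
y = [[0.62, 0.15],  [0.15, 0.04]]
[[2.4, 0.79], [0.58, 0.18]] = y@[[3.67,  2.2], [0.84,  -3.85]]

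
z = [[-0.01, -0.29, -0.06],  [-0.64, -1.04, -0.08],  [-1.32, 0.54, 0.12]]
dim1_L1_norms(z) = [0.36, 1.76, 1.98]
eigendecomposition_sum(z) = [[0.19,  -0.05,  -0.03], [-0.03,  0.01,  0.00], [-1.08,  0.29,  0.17]] + [[-0.04, 0.01, -0.01], [0.06, -0.01, 0.01], [-0.36, 0.07, -0.07]] + [[-0.16, -0.25, -0.02], [-0.67, -1.03, -0.09], [0.12, 0.18, 0.02]]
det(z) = 0.05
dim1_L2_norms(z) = [0.3, 1.22, 1.43]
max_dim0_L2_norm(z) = 1.47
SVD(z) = [[0.01, -0.24, -0.97], [-0.38, -0.90, 0.22], [-0.93, 0.36, -0.10]] @ diag([1.4701742008602707, 1.2130825596366024, 0.028609834504466986]) @ [[1.0, -0.08, -0.06],  [0.08, 0.99, 0.11],  [0.05, -0.11, 0.99]]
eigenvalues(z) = [0.37, -0.12, -1.18]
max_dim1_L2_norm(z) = 1.43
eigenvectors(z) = [[-0.17, 0.11, -0.23], [0.02, -0.16, -0.96], [0.98, 0.98, 0.17]]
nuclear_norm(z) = 2.71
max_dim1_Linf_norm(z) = 1.32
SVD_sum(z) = [[0.02, -0.0, -0.00], [-0.55, 0.04, 0.03], [-1.36, 0.1, 0.08]] + [[-0.02, -0.29, -0.03], [-0.09, -1.08, -0.12], [0.04, 0.44, 0.05]] + [[-0.00, 0.00, -0.03], [0.00, -0.00, 0.01], [-0.0, 0.0, -0.0]]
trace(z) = -0.93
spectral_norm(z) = 1.47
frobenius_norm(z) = 1.91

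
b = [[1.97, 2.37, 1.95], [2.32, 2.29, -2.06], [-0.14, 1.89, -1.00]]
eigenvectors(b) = [[(-0.76+0j),0.59+0.00j,(0.59-0j)], [(-0.63+0j),(-0.56+0.02j),-0.56-0.02j], [-0.20+0.00j,(-0.1+0.57j),-0.10-0.57j]]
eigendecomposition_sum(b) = [[(2.38-0j),(2.53+0j),-0.10+0.00j], [1.97-0.00j,2.09+0.00j,-0.09+0.00j], [(0.62-0j),(0.66+0j),(-0.03+0j)]] + [[-0.20+0.43j, (-0.08-0.63j), (1.03+0.34j)],[0.18-0.42j, 0.10+0.59j, (-0.99-0.28j)],[-0.38-0.26j, 0.61+0.03j, (-0.49+0.93j)]] + [[(-0.2-0.43j), -0.08+0.63j, (1.03-0.34j)], [0.18+0.42j, 0.10-0.59j, -0.99+0.28j], [-0.38+0.26j, 0.61-0.03j, (-0.49-0.93j)]]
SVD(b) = [[-0.58, 0.81, 0.05], [-0.74, -0.50, -0.44], [-0.33, -0.29, 0.90]] @ diag([4.715170727947221, 2.96161097531085, 1.3259432254919434]) @ [[-0.6, -0.79, 0.15], [0.16, 0.07, 0.98], [-0.78, 0.61, 0.08]]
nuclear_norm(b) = 9.00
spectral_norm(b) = 4.72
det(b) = 18.52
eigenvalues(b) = [(4.44+0j), (-0.59+1.95j), (-0.59-1.95j)]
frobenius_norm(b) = 5.72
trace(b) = 3.26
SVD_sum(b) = [[1.64, 2.15, -0.42], [2.10, 2.76, -0.54], [0.93, 1.22, -0.24]] + [[0.38,0.17,2.37], [-0.24,-0.11,-1.47], [-0.14,-0.06,-0.86]] + [[-0.05, 0.04, 0.01], [0.46, -0.36, -0.05], [-0.93, 0.73, 0.10]]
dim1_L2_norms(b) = [3.65, 3.86, 2.14]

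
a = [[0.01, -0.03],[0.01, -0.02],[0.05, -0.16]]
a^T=[[0.01, 0.01, 0.05], [-0.03, -0.02, -0.16]]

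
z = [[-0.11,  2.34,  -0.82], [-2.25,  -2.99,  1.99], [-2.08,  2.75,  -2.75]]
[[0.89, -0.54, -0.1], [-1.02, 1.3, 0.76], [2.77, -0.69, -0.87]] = z@[[-0.30, -0.17, -0.07], [0.14, -0.16, 0.13], [-0.64, 0.22, 0.50]]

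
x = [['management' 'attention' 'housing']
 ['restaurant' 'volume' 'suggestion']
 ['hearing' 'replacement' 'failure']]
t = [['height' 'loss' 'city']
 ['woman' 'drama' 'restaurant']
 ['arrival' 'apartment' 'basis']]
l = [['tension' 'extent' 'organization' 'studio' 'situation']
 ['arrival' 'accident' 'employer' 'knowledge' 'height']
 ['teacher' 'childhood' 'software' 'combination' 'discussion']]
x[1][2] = 'suggestion'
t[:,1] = ['loss', 'drama', 'apartment']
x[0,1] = 'attention'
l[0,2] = 'organization'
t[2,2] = 'basis'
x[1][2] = 'suggestion'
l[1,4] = 'height'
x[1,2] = 'suggestion'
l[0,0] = 'tension'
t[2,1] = 'apartment'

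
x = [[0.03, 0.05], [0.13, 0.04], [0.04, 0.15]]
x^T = [[0.03, 0.13, 0.04],[0.05, 0.04, 0.15]]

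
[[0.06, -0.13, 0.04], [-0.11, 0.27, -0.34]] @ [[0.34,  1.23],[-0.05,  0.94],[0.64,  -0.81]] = [[0.05, -0.08], [-0.27, 0.39]]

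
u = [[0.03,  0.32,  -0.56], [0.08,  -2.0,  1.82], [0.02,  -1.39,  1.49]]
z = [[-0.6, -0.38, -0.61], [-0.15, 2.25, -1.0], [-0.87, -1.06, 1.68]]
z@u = [[-0.06, 1.42, -1.26], [0.16, -3.16, 2.69], [-0.08, -0.49, 1.06]]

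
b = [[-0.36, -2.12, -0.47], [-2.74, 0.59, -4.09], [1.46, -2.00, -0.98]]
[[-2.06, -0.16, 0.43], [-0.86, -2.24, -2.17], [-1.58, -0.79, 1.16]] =b@[[0.25, -0.16, 0.47],[0.89, -0.04, -0.32],[0.17, 0.65, 0.17]]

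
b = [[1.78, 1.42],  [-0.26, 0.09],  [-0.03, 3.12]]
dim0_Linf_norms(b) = [1.78, 3.12]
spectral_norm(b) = 3.52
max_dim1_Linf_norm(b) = 3.12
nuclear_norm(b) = 5.13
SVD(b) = [[-0.52, 0.84], [-0.01, -0.17], [-0.85, -0.51]] @ diag([3.5204434175700126, 1.6131578173532728]) @ [[-0.25, -0.97], [0.97, -0.25]]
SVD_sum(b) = [[0.46, 1.77], [0.01, 0.02], [0.77, 2.91]] + [[1.32,-0.35],  [-0.27,0.07],  [-0.80,0.21]]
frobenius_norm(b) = 3.87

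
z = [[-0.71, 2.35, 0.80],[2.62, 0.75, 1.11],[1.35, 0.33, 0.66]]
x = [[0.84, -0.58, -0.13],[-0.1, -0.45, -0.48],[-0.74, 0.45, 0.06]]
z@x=[[-1.42, -0.29, -0.99], [1.30, -1.36, -0.63], [0.61, -0.63, -0.29]]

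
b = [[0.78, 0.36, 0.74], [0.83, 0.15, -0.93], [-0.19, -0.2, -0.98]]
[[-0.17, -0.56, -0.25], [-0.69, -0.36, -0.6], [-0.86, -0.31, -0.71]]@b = [[-0.55,  -0.1,  0.64], [-0.72,  -0.18,  0.41], [-0.79,  -0.21,  0.35]]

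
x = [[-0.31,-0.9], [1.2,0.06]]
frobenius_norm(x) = 1.53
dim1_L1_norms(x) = [1.21, 1.26]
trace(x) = -0.25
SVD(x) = [[-0.48, 0.88], [0.88, 0.48]] @ diag([1.2955844064041213, 0.819244191851539]) @ [[0.93, 0.38], [0.38, -0.93]]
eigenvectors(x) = [[(0.12-0.64j), 0.12+0.64j], [-0.76+0.00j, (-0.76-0j)]]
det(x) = 1.06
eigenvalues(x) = [(-0.12+1.02j), (-0.12-1.02j)]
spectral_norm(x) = 1.30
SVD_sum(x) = [[-0.58, -0.24], [1.05, 0.43]] + [[0.27,-0.66],[0.15,-0.37]]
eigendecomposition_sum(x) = [[(-0.16+0.5j), (-0.45-0.06j)], [(0.6+0.07j), (0.03+0.52j)]] + [[(-0.16-0.5j), -0.45+0.06j], [0.60-0.07j, (0.03-0.52j)]]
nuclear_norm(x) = 2.11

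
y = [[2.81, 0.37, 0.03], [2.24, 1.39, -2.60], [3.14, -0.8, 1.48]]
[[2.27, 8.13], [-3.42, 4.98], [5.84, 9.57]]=y @ [[0.88,2.81],[-0.68,0.57],[1.71,0.81]]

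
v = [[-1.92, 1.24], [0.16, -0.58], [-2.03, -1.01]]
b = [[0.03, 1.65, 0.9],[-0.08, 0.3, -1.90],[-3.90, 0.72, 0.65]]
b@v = [[-1.62, -1.83], [4.06, 1.65], [6.28, -5.91]]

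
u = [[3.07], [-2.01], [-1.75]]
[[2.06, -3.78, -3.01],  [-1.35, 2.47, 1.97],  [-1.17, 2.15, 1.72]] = u @ [[0.67, -1.23, -0.98]]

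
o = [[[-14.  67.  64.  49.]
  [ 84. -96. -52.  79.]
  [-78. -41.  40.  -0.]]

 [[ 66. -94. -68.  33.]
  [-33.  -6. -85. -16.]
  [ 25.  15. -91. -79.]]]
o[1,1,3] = -16.0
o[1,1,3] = -16.0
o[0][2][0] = -78.0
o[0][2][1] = -41.0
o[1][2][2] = -91.0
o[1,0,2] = -68.0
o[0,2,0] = -78.0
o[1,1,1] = -6.0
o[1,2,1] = 15.0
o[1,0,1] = -94.0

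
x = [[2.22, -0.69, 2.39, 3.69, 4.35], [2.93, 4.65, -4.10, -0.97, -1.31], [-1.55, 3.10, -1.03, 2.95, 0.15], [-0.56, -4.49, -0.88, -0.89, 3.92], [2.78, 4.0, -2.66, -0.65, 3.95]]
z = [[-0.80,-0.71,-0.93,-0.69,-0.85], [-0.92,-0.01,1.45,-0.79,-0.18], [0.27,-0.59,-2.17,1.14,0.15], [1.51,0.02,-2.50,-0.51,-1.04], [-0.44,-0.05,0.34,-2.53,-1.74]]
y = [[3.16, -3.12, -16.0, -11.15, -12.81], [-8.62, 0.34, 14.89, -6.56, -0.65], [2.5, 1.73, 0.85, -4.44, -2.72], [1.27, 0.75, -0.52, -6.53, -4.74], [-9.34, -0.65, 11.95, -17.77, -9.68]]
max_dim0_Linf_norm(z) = 2.53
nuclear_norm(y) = 61.93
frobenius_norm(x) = 14.12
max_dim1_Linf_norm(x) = 4.65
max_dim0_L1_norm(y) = 46.45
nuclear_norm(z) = 9.36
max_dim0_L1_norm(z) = 7.39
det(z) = -0.00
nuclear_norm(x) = 27.92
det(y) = -0.99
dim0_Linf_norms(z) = [1.51, 0.71, 2.5, 2.53, 1.74]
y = x @ z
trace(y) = -11.86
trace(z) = -5.23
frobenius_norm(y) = 40.60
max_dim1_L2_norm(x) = 7.05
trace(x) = 8.90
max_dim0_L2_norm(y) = 24.93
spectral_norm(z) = 4.18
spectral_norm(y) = 30.52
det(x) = 2182.63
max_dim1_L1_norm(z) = 5.58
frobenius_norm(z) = 5.73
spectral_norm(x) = 9.72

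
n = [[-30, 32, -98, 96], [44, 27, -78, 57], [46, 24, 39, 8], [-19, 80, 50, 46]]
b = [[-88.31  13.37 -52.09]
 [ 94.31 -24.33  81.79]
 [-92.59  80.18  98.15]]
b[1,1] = -24.33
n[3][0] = -19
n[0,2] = -98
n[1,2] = -78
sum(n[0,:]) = 0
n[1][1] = 27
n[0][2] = -98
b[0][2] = -52.09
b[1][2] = 81.79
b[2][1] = 80.18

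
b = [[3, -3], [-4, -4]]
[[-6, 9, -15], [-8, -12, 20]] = b@ [[0, 3, -5], [2, 0, 0]]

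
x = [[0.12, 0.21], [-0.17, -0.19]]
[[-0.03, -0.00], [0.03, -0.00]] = x@ [[-0.03, 0.09], [-0.13, -0.07]]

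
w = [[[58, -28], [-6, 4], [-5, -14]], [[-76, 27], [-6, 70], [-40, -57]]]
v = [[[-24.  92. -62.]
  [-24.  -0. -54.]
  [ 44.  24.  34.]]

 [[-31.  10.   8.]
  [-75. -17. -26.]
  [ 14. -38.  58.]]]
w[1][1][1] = 70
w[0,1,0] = -6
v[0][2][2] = 34.0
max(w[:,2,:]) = -5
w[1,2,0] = -40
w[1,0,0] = -76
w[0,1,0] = -6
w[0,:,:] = [[58, -28], [-6, 4], [-5, -14]]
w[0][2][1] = -14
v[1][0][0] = -31.0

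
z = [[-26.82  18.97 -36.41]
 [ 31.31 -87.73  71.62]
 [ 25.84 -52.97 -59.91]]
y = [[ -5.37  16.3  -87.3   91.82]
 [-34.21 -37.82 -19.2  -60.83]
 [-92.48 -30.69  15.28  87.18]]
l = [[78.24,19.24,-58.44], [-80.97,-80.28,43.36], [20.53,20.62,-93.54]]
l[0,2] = -58.44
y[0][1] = 16.3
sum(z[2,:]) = -87.03999999999999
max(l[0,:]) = 78.24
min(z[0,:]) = -36.41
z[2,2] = -59.91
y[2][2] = 15.28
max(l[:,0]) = 78.24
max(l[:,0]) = 78.24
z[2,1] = -52.97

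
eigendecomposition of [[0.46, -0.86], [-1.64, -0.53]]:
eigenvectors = [[0.74, 0.43],  [-0.68, 0.9]]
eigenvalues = [1.25, -1.32]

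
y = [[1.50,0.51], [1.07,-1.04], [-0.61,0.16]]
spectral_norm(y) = 1.96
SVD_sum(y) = [[1.36, -0.25], [1.22, -0.22], [-0.62, 0.11]] + [[0.14, 0.76], [-0.15, -0.82], [0.01, 0.05]]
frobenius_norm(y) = 2.27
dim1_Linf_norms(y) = [1.5, 1.07, 0.61]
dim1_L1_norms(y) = [2.01, 2.11, 0.77]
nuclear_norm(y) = 3.10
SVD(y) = [[-0.71, 0.68], [-0.63, -0.74], [0.32, 0.04]] @ diag([1.961377581155563, 1.1345915494751198]) @ [[-0.98, 0.18],[0.18, 0.98]]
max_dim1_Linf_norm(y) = 1.5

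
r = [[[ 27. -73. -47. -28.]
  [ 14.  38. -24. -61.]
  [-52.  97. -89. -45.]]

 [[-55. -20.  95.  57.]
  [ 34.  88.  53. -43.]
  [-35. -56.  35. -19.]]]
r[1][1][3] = -43.0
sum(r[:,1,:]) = 99.0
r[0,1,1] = 38.0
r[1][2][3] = -19.0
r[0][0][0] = 27.0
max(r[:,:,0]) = 34.0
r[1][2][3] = -19.0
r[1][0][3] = 57.0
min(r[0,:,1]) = -73.0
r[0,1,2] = -24.0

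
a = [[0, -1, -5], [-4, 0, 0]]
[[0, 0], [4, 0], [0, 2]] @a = [[0, 0, 0], [0, -4, -20], [-8, 0, 0]]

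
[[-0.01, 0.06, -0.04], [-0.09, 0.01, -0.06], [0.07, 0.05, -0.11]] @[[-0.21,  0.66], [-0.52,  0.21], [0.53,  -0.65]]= [[-0.05,0.03], [-0.02,-0.02], [-0.1,0.13]]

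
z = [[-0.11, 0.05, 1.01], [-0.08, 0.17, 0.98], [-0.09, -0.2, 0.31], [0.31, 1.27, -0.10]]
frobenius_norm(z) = 1.97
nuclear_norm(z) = 2.79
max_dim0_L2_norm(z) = 1.44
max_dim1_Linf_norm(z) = 1.27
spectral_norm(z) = 1.46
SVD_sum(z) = [[-0.14,-0.06,1.00], [-0.13,-0.06,0.96], [-0.04,-0.02,0.33], [0.03,0.01,-0.21]] + [[0.02, 0.11, 0.01], [0.05, 0.23, 0.02], [-0.04, -0.18, -0.02], [0.28, 1.26, 0.11]] + [[0.00, -0.00, 0.00],[-0.00, 0.0, -0.00],[-0.0, 0.00, -0.00],[-0.0, 0.00, -0.0]]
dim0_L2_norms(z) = [0.35, 1.3, 1.44]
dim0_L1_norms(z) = [0.59, 1.69, 2.4]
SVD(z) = [[-0.69, -0.08, 0.31], [-0.67, -0.17, -0.04], [-0.23, 0.14, -0.94], [0.15, -0.97, -0.16]] @ diag([1.4555820648680358, 1.3322362172088766, 0.005245378107259278]) @ [[0.13, 0.06, -0.99], [-0.22, -0.97, -0.09], [0.97, -0.23, 0.12]]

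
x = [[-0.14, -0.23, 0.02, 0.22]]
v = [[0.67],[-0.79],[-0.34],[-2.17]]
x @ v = [[-0.40]]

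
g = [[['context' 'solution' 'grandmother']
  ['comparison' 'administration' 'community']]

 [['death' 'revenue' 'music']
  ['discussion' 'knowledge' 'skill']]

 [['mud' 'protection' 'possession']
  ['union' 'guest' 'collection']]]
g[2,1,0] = 'union'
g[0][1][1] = 'administration'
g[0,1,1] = 'administration'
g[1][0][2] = 'music'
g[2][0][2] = 'possession'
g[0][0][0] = 'context'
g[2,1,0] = 'union'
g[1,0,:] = ['death', 'revenue', 'music']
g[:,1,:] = [['comparison', 'administration', 'community'], ['discussion', 'knowledge', 'skill'], ['union', 'guest', 'collection']]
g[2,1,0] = 'union'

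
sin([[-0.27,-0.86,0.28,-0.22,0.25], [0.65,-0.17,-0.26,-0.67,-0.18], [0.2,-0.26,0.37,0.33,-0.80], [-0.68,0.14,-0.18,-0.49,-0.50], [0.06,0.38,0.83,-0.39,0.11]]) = [[-0.26, -0.88, 0.30, -0.16, 0.4],[0.74, -0.23, -0.39, -0.67, -0.18],[0.3, -0.34, 0.47, 0.29, -0.81],[-0.63, 0.18, -0.15, -0.36, -0.56],[0.14, 0.52, 0.83, -0.45, 0.14]]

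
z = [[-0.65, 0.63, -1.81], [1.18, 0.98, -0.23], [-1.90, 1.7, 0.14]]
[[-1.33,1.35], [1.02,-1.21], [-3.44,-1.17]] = z @ [[1.33, -0.37],[-0.54, -1.02],[0.07, -0.97]]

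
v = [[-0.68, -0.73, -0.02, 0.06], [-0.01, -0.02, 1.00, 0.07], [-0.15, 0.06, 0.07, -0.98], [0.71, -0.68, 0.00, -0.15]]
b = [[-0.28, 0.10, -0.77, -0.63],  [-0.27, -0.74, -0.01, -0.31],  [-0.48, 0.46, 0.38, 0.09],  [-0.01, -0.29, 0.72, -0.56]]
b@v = [[-0.14, 0.58, 0.05, 0.84], [-0.03, 0.42, -0.74, -0.01], [0.33, 0.3, 0.5, -0.38], [-0.5, 0.44, -0.24, -0.64]]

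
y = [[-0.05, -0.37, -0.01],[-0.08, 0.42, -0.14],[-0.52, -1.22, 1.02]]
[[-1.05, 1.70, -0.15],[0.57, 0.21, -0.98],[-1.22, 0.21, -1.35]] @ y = [[-0.01,1.29,-0.38], [0.46,1.07,-1.03], [0.75,2.19,-1.39]]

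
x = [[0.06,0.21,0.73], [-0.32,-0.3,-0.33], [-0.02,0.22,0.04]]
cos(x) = [[1.04, -0.06, -0.00], [-0.04, 1.03, 0.07], [0.04, 0.03, 1.04]]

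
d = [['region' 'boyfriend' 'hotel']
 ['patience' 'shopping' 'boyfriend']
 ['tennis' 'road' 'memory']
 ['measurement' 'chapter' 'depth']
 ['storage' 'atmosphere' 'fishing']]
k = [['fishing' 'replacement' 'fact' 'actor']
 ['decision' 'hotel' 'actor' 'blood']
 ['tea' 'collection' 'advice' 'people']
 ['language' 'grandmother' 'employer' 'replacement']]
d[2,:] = ['tennis', 'road', 'memory']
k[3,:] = ['language', 'grandmother', 'employer', 'replacement']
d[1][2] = 'boyfriend'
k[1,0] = 'decision'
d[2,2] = 'memory'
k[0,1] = 'replacement'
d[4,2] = 'fishing'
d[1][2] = 'boyfriend'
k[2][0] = 'tea'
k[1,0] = 'decision'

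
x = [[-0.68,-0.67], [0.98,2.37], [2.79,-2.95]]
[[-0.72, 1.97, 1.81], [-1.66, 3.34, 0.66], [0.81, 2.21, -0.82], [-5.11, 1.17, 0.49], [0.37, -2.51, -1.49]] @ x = [[7.47,-0.19], [6.24,7.08], [-0.67,7.11], [5.99,4.75], [-6.87,-1.80]]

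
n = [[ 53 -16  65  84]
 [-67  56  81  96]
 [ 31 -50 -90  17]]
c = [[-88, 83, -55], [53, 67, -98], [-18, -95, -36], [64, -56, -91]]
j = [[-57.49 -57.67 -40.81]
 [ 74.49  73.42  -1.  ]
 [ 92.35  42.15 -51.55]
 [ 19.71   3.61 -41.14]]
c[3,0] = 64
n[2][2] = -90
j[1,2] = -1.0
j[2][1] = 42.15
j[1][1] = 73.42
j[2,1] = 42.15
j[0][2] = -40.81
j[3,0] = 19.71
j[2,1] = 42.15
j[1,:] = [74.49, 73.42, -1.0]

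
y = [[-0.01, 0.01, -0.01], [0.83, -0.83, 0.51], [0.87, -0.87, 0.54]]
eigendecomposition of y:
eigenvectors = [[0.00, 0.71, -0.68],[0.70, 0.71, -0.25],[0.72, -0.00, 0.69]]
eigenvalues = [-0.3, 0.0, 0.0]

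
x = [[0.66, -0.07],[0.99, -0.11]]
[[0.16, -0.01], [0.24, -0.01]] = x @ [[0.24, 0.0], [0.0, 0.08]]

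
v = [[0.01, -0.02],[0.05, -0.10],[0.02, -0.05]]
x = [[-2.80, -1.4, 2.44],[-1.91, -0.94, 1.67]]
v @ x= [[0.01,0.0,-0.01], [0.05,0.02,-0.05], [0.04,0.02,-0.03]]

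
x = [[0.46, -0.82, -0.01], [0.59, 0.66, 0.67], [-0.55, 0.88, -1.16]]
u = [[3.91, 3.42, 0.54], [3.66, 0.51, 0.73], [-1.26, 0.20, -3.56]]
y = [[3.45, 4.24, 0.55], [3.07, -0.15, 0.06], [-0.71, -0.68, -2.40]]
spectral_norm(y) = 5.99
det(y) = 31.24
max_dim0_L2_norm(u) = 5.5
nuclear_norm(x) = 3.34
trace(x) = -0.04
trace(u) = 0.86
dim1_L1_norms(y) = [8.24, 3.28, 3.79]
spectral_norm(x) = 1.72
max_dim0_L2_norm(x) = 1.37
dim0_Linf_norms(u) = [3.91, 3.42, 3.56]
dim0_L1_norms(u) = [8.83, 4.13, 4.83]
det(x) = -0.89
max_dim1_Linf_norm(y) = 4.24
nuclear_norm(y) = 10.56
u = x + y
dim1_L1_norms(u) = [7.87, 4.9, 5.02]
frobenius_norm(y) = 6.81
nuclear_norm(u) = 11.44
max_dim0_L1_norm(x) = 2.36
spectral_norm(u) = 6.44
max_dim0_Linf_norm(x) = 1.16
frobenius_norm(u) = 7.47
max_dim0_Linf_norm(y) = 4.24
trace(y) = 0.90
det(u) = 34.49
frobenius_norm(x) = 2.13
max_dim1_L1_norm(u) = 7.87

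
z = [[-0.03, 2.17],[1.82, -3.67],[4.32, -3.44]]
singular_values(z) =[6.93, 2.0]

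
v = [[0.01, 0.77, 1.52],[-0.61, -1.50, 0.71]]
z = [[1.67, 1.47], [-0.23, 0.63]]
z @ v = [[-0.88, -0.92, 3.58], [-0.39, -1.12, 0.10]]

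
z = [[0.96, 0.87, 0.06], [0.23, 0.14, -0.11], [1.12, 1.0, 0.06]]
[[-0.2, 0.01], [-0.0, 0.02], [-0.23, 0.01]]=z@[[-0.02, -0.07], [-0.19, 0.10], [-0.28, -0.17]]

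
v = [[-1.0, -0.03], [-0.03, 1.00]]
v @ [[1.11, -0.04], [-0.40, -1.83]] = [[-1.10,0.09], [-0.43,-1.83]]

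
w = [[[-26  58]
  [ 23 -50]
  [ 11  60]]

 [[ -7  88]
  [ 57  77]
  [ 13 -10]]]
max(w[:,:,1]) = 88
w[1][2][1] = -10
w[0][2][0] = 11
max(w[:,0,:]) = 88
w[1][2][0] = 13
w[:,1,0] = [23, 57]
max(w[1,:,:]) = 88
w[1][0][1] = 88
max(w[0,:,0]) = 23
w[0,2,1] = 60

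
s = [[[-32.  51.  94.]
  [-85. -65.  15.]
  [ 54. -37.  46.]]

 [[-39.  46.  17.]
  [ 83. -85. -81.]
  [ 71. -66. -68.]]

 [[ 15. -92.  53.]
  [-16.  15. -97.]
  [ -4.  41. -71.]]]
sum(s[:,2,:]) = -34.0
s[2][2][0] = -4.0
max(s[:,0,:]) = 94.0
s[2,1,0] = -16.0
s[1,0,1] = 46.0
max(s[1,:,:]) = 83.0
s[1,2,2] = -68.0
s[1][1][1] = -85.0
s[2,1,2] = -97.0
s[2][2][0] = -4.0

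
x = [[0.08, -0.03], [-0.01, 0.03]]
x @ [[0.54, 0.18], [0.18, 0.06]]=[[0.04, 0.01], [-0.0, -0.0]]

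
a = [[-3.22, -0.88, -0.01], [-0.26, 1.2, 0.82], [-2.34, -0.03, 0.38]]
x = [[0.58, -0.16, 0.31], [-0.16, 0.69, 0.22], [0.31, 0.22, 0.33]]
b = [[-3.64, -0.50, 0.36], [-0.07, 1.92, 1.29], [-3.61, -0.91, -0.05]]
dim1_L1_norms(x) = [1.05, 1.07, 0.86]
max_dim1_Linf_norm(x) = 0.69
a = x @ b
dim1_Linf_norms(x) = [0.58, 0.69, 0.33]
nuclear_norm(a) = 5.64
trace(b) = -1.77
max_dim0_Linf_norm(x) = 0.69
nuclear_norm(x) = 1.60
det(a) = 0.03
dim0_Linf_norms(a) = [3.22, 1.2, 0.82]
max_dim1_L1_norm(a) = 4.11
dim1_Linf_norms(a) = [3.22, 1.2, 2.34]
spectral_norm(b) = 5.23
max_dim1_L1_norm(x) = 1.07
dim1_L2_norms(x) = [0.68, 0.74, 0.5]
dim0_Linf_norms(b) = [3.64, 1.92, 1.29]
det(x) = 0.01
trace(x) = 1.60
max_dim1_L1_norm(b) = 4.57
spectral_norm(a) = 4.05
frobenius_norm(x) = 1.12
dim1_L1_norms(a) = [4.11, 2.28, 2.75]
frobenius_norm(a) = 4.35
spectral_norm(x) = 0.80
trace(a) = -1.64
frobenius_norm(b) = 5.73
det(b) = 0.92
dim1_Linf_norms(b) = [3.64, 1.92, 3.61]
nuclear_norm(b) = 7.64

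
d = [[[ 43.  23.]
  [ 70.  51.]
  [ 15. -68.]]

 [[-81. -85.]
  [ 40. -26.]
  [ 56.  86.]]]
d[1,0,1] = -85.0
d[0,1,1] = 51.0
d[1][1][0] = 40.0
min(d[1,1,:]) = -26.0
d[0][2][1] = -68.0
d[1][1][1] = -26.0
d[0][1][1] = 51.0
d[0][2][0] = 15.0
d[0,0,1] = 23.0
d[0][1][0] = 70.0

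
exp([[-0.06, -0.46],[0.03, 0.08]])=[[0.93,-0.46], [0.03,1.08]]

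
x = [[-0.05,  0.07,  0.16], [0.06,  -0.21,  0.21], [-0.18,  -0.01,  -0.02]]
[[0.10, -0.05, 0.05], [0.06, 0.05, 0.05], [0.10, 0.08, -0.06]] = x @[[-0.58, -0.37, 0.31], [-0.03, -0.56, 0.16], [0.44, -0.21, 0.33]]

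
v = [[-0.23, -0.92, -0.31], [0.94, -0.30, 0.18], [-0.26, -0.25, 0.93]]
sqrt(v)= [[0.62, -0.78, -0.11], [0.79, 0.59, 0.17], [-0.07, -0.19, 0.98]]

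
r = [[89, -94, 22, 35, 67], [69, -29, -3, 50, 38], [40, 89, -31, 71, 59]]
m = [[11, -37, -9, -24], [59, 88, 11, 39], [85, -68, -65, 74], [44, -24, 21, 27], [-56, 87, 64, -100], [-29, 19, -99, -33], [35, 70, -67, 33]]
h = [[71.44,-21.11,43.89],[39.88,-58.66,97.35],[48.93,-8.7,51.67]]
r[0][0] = 89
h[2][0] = 48.93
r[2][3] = 71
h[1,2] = 97.35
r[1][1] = -29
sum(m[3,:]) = 68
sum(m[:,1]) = 135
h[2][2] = 51.67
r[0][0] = 89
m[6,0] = 35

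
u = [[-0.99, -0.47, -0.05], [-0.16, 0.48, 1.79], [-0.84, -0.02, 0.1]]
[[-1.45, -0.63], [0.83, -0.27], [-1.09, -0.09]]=u @ [[1.36, 0.01],[0.16, 1.37],[0.54, -0.52]]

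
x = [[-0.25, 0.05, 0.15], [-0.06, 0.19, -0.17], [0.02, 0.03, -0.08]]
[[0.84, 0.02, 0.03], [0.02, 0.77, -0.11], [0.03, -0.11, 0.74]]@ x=[[-0.21, 0.05, 0.12],[-0.05, 0.14, -0.12],[0.01, 0.0, -0.04]]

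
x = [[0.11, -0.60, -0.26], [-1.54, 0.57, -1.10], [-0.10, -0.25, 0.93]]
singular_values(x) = [2.06, 0.85, 0.58]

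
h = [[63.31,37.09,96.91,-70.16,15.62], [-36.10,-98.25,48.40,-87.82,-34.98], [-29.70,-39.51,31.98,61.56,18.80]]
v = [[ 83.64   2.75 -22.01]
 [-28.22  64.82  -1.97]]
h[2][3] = 61.56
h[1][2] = 48.4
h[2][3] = 61.56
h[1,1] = -98.25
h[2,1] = -39.51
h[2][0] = -29.7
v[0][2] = -22.01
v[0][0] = 83.64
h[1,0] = -36.1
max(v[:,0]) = 83.64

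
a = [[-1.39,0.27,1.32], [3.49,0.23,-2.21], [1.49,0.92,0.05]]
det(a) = 0.008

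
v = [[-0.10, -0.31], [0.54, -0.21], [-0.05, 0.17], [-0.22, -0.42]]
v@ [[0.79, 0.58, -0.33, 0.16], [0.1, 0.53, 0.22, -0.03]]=[[-0.11,-0.22,-0.04,-0.01],  [0.41,0.2,-0.22,0.09],  [-0.02,0.06,0.05,-0.01],  [-0.22,-0.35,-0.02,-0.02]]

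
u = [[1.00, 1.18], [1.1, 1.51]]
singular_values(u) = [2.42, 0.09]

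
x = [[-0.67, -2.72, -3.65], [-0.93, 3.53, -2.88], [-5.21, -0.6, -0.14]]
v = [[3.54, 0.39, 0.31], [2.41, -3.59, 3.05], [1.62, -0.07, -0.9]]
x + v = [[2.87, -2.33, -3.34], [1.48, -0.06, 0.17], [-3.59, -0.67, -1.04]]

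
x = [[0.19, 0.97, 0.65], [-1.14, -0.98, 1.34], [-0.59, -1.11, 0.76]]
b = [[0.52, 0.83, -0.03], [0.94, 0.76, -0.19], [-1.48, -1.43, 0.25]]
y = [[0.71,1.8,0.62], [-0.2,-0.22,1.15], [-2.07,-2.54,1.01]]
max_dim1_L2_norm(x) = 2.01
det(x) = 0.66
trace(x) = -0.03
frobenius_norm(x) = 2.76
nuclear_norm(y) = 5.72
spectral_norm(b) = 2.58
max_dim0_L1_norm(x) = 3.06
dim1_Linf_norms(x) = [0.97, 1.34, 1.11]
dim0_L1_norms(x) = [1.92, 3.06, 2.75]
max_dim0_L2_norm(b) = 1.83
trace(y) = 1.50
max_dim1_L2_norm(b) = 2.07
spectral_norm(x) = 2.48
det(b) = 0.00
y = b + x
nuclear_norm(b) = 2.86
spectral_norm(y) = 3.85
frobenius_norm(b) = 2.60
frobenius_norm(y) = 4.16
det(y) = -1.97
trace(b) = 1.53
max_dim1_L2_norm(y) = 3.43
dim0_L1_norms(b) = [2.94, 3.02, 0.47]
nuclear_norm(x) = 3.90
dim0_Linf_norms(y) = [2.07, 2.54, 1.15]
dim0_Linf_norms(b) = [1.48, 1.43, 0.25]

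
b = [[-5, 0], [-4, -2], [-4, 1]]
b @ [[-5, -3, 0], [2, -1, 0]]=[[25, 15, 0], [16, 14, 0], [22, 11, 0]]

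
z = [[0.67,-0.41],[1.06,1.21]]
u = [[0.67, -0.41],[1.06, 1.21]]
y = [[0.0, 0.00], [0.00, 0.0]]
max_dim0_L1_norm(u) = 1.73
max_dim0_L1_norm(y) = 0.0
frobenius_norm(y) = 0.00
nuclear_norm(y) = 0.00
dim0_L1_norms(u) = [1.73, 1.62]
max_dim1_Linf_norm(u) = 1.21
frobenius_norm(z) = 1.79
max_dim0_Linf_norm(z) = 1.21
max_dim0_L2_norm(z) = 1.28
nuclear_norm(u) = 2.39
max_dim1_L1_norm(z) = 2.27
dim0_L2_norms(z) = [1.25, 1.28]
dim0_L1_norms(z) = [1.73, 1.62]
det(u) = 1.25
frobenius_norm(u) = 1.79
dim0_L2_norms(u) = [1.25, 1.28]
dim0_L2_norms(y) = [0.0, 0.0]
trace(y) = 0.00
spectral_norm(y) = 0.00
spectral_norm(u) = 1.62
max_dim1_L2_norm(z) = 1.61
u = y + z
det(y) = 0.00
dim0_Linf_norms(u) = [1.06, 1.21]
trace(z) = 1.88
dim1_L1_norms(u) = [1.08, 2.27]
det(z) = 1.25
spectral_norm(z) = 1.62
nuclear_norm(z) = 2.39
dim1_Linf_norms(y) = [0.0, 0.0]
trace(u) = 1.88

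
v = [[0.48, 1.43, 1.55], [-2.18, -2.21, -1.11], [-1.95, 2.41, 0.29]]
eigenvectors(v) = [[0.15-0.47j, 0.15+0.47j, -0.14+0.00j],[(0.02+0.45j), (0.02-0.45j), -0.64+0.00j],[(0.75+0j), 0.75-0.00j, 0.76+0.00j]]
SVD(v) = [[-0.51,0.04,-0.86], [0.75,-0.47,-0.47], [-0.42,-0.88,0.21]] @ diag([3.9672349282089967, 2.9668464916633455, 0.8366414520590378]) @ [[-0.26, -0.86, -0.44], [0.93, -0.34, 0.11], [0.25, 0.38, -0.89]]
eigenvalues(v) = [(-0.03+2.68j), (-0.03-2.68j), (-1.37+0j)]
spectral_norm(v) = 3.97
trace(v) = -1.44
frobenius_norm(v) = 5.02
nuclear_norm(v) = 7.77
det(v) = -9.85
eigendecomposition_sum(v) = [[(0.34+1.15j), (0.82-0.19j), 0.75+0.05j], [-0.65-0.87j, (-0.64+0.42j), (-0.66+0.19j)], [-1.50+1.01j, (0.65+1.09j), (0.27+1.11j)]] + [[(0.34-1.15j), (0.82+0.19j), (0.75-0.05j)], [-0.65+0.87j, -0.64-0.42j, -0.66-0.19j], [-1.50-1.01j, 0.65-1.09j, (0.27-1.11j)]] + [[-0.20-0.00j, (-0.21-0j), (0.04+0j)], [-0.89-0.00j, (-0.94-0j), 0.20+0.00j], [1.06+0.00j, (1.11+0j), -0.24-0.00j]]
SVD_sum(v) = [[0.54, 1.75, 0.90], [-0.78, -2.54, -1.3], [0.44, 1.44, 0.74]] + [[0.12, -0.04, 0.01],  [-1.3, 0.48, -0.16],  [-2.44, 0.90, -0.29]] + [[-0.18, -0.27, 0.64],[-0.10, -0.15, 0.35],[0.04, 0.07, -0.16]]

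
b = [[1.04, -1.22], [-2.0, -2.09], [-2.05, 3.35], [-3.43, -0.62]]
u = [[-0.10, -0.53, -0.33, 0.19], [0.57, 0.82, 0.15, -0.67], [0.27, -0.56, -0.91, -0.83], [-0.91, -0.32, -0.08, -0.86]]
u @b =[[0.98, 0.01], [0.94, -1.49], [6.11, -1.69], [2.81, 2.04]]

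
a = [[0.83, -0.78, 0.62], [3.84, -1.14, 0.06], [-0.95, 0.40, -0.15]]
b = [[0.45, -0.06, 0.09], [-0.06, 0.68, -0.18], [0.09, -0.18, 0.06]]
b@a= [[0.06, -0.25, 0.26], [2.73, -0.80, 0.03], [-0.67, 0.16, 0.04]]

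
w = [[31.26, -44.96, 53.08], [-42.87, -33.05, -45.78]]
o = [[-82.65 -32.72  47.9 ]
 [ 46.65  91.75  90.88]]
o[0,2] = 47.9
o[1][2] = 90.88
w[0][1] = -44.96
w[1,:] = [-42.87, -33.05, -45.78]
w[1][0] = -42.87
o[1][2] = 90.88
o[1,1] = 91.75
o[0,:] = [-82.65, -32.72, 47.9]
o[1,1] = 91.75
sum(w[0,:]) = 39.379999999999995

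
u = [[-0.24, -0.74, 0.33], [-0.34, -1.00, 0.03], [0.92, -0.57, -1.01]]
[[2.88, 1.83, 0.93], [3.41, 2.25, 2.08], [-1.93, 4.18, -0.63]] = u@ [[-2.32, 3.00, -3.35],[-2.58, -3.26, -1.00],[1.25, 0.43, -1.86]]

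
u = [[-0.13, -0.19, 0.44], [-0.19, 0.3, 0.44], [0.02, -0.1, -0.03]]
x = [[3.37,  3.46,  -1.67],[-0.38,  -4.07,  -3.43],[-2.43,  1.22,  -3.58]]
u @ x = [[-1.44,0.86,-0.71], [-1.82,-1.34,-2.29], [0.18,0.44,0.42]]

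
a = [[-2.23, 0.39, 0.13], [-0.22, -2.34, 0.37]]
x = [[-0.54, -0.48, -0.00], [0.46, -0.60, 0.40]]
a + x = [[-2.77, -0.09, 0.13], [0.24, -2.94, 0.77]]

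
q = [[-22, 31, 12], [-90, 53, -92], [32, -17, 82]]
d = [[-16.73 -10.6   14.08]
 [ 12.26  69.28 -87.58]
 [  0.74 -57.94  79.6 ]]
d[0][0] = -16.73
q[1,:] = [-90, 53, -92]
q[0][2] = 12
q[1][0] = -90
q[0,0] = -22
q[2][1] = -17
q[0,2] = 12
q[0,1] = 31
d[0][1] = -10.6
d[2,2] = 79.6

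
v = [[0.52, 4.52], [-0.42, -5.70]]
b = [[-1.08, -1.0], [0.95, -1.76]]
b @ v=[[-0.14, 0.82], [1.23, 14.33]]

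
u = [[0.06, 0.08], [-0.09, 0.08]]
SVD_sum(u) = [[-0.02,0.02], [-0.07,0.09]] + [[0.08, 0.06],[-0.02, -0.01]]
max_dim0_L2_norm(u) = 0.11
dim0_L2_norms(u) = [0.11, 0.11]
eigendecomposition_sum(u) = [[(0.03+0.05j), (0.04-0.03j)], [-0.05+0.04j, (0.04+0.04j)]] + [[0.03-0.05j,(0.04+0.03j)],[(-0.05-0.04j),(0.04-0.04j)]]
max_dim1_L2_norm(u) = 0.12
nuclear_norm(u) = 0.22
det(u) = 0.01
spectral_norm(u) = 0.12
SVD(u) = [[0.21, 0.98], [0.98, -0.21]] @ diag([0.12129391761522514, 0.09893323784022726]) @ [[-0.62,0.78], [0.78,0.62]]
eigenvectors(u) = [[-0.08+0.68j,(-0.08-0.68j)],[(-0.73+0j),(-0.73-0j)]]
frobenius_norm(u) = 0.16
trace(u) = 0.14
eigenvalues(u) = [(0.07+0.08j), (0.07-0.08j)]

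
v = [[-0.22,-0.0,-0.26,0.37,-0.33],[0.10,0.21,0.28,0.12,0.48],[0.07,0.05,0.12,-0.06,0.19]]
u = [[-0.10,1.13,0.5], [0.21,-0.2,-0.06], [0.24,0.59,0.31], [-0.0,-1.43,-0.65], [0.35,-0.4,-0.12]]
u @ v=[[0.17, 0.26, 0.4, 0.07, 0.67],[-0.07, -0.05, -0.12, 0.06, -0.18],[0.03, 0.14, 0.14, 0.14, 0.26],[-0.19, -0.33, -0.48, -0.13, -0.81],[-0.13, -0.09, -0.22, 0.09, -0.33]]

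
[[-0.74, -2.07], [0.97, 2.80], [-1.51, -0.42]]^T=[[-0.74,0.97,-1.51], [-2.07,2.80,-0.42]]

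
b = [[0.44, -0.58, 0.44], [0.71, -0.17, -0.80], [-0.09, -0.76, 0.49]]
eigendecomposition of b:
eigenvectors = [[-0.20+0.00j, (-0.75+0j), -0.75-0.00j], [-0.79+0.00j, (-0.03+0.35j), -0.03-0.35j], [-0.58+0.00j, (-0.43-0.35j), -0.43+0.35j]]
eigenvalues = [(-0.58+0j), (0.67+0.48j), (0.67-0.48j)]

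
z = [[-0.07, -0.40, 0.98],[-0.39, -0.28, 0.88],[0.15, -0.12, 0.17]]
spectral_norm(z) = 1.45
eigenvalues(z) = [-0.58, 0.41, -0.02]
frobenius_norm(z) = 1.48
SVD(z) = [[-0.73,  0.48,  -0.49],[-0.68,  -0.62,  0.39],[-0.11,  0.62,  0.78]] @ diag([1.4476244879309823, 0.3167336102120422, 0.007947459003173327]) @ [[0.21, 0.34, -0.92], [0.95, -0.30, 0.1], [-0.24, -0.89, -0.39]]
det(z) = 0.00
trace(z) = -0.18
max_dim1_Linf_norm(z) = 0.98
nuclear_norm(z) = 1.77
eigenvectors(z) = [[0.61, 0.87, 0.25], [0.79, 0.12, 0.89], [0.00, 0.48, 0.38]]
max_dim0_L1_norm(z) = 2.03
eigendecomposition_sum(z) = [[-0.34, -0.19, 0.67], [-0.44, -0.24, 0.86], [-0.0, -0.0, 0.00]] + [[0.27, -0.21, 0.32],  [0.04, -0.03, 0.04],  [0.15, -0.11, 0.17]] + [[0.0, -0.0, -0.01], [0.01, -0.01, -0.02], [0.01, -0.0, -0.01]]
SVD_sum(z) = [[-0.22, -0.36, 0.96], [-0.20, -0.34, 0.90], [-0.03, -0.06, 0.15]] + [[0.15, -0.05, 0.02], [-0.19, 0.06, -0.02], [0.19, -0.06, 0.02]] + [[0.00, 0.0, 0.0], [-0.0, -0.00, -0.0], [-0.0, -0.01, -0.00]]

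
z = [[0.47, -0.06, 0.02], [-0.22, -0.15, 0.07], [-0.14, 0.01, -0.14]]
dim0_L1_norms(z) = [0.83, 0.22, 0.23]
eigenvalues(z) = [0.49, -0.15, -0.16]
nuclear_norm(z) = 0.84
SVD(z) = [[-0.87,  -0.23,  0.43],[0.40,  -0.83,  0.38],[0.27,  0.50,  0.82]] @ diag([0.5381700305390137, 0.1961621019296702, 0.10905708595121559]) @ [[-1.0, -0.01, -0.05], [0.03, 0.73, -0.68], [0.04, -0.68, -0.73]]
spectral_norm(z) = 0.54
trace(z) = 0.18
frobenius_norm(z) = 0.58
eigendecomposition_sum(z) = [[0.47, -0.04, 0.01], [-0.18, 0.02, -0.00], [-0.11, 0.01, -0.00]] + [[-0.01, 0.01, -0.07], [-0.14, 0.12, -0.79], [-0.04, 0.04, -0.25]] + [[0.01,-0.03,0.08], [0.09,-0.28,0.86], [0.01,-0.04,0.11]]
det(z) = 0.01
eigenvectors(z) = [[-0.92, 0.08, -0.09], [0.34, 0.95, -0.99], [0.21, 0.3, -0.13]]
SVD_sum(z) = [[0.47, 0.0, 0.02], [-0.22, -0.00, -0.01], [-0.15, -0.00, -0.01]] + [[-0.0, -0.03, 0.03], [-0.00, -0.12, 0.11], [0.00, 0.07, -0.07]] + [[0.0, -0.03, -0.03], [0.00, -0.03, -0.03], [0.00, -0.06, -0.07]]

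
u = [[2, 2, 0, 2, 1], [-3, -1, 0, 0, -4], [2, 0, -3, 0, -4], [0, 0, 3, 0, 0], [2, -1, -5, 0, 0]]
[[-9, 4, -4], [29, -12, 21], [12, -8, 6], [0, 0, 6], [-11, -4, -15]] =u @[[-4, 0, -2], [3, 4, 1], [0, 0, 2], [-1, -3, 1], [-5, 2, -4]]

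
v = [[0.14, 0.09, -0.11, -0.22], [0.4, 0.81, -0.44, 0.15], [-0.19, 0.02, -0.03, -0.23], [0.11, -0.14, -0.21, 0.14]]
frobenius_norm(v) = 1.14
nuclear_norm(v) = 1.84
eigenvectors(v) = [[(0.17+0j), (-0.34+0.42j), -0.34-0.42j, (0.43+0j)],[(0.97+0j), -0.10-0.38j, (-0.1+0.38j), 0.12+0.00j],[0.03+0.00j, -0.38-0.08j, -0.38+0.08j, (0.81+0j)],[-0.18+0.00j, (0.63+0j), 0.63-0.00j, 0.38+0.00j]]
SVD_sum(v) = [[0.06, 0.12, -0.07, 0.02], [0.43, 0.79, -0.45, 0.14], [-0.03, -0.06, 0.04, -0.01], [0.02, 0.04, -0.02, 0.01]] + [[-0.05, 0.07, 0.02, -0.14], [-0.00, 0.00, 0.0, -0.01], [-0.09, 0.1, 0.04, -0.22], [0.08, -0.1, -0.03, 0.20]] + [[0.06, -0.09, -0.12, -0.08],  [-0.01, 0.01, 0.02, 0.01],  [0.02, -0.03, -0.04, -0.03],  [0.06, -0.09, -0.12, -0.08]] + [[0.07, -0.0, 0.05, -0.02], [-0.02, 0.0, -0.01, 0.0], [-0.09, 0.01, -0.07, 0.03], [-0.05, 0.0, -0.04, 0.01]]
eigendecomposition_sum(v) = [[0.11+0.00j, (0.14+0j), (-0.09-0j), (0.03+0j)], [0.60+0.00j, 0.77+0.00j, (-0.5-0j), 0.14+0.00j], [(0.02+0j), (0.02+0j), -0.02-0.00j, 0j], [(-0.11+0j), -0.14+0.00j, (0.09+0j), (-0.03+0j)]] + [[(0.03+0.15j), -0.02-0.02j, 0.03-0.10j, (-0.09+0.05j)], [(-0.1-0.05j), 0.02-0.01j, 0.04+0.06j, (0.01-0.07j)], [-0.09+0.07j, 0.00-0.02j, (0.07-0.01j), (-0.06-0.04j)], [0.12-0.13j, 0.00+0.03j, (-0.11+0.04j), (0.11+0.05j)]] + [[0.03-0.15j, (-0.02+0.02j), 0.03+0.10j, (-0.09-0.05j)],[(-0.1+0.05j), (0.02+0.01j), 0.04-0.06j, 0.01+0.07j],[-0.09-0.07j, 0.00+0.02j, (0.07+0.01j), -0.06+0.04j],[0.12+0.13j, 0.00-0.03j, (-0.11-0.04j), 0.11-0.05j]] + [[(-0.02-0j), -0.00+0.00j, (-0.08-0j), -0.06+0.00j], [(-0.01-0j), (-0+0j), -0.02-0.00j, -0.02+0.00j], [-0.04-0.00j, (-0.01+0j), -0.16-0.00j, (-0.12+0j)], [(-0.02-0j), (-0+0j), -0.07-0.00j, (-0.05+0j)]]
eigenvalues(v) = [(0.84+0j), (0.23+0.18j), (0.23-0.18j), (-0.23+0j)]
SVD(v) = [[-0.14, -0.41, -0.68, -0.58], [-0.99, -0.02, 0.12, 0.12], [0.08, -0.67, -0.21, 0.71], [-0.05, 0.62, -0.69, 0.38]] @ diag([1.030518808150433, 0.38851080151677264, 0.26042768587268944, 0.1592726077641791]) @ [[-0.42,-0.78,0.44,-0.14], [0.33,-0.4,-0.14,0.84], [-0.33,0.48,0.67,0.46], [-0.78,0.05,-0.58,0.23]]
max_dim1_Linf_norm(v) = 0.81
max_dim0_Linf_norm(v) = 0.81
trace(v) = 1.06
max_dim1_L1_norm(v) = 1.8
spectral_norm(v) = 1.03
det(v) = -0.02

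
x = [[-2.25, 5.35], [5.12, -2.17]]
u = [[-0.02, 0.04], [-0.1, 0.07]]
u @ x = [[0.25, -0.19], [0.58, -0.69]]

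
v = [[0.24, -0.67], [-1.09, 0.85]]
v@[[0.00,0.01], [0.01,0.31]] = [[-0.01, -0.21], [0.01, 0.25]]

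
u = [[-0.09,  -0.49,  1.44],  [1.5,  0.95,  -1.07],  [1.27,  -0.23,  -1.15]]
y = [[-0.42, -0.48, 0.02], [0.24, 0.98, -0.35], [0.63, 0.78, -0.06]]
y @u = [[-0.66, -0.25, -0.11], [1.0, 0.89, -0.30], [1.04, 0.45, 0.14]]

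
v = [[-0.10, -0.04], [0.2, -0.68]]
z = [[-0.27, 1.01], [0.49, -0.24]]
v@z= [[0.01, -0.09], [-0.39, 0.37]]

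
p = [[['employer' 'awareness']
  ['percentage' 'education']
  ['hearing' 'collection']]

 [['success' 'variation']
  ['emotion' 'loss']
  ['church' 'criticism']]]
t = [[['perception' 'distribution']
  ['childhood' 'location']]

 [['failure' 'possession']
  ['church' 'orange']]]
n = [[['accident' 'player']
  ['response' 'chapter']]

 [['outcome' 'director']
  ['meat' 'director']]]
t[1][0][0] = 'failure'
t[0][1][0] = 'childhood'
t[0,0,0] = 'perception'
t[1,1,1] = 'orange'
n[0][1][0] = 'response'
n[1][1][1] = 'director'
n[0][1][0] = 'response'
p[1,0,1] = 'variation'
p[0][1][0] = 'percentage'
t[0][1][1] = 'location'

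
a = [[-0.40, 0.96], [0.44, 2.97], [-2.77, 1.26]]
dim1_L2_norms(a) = [1.04, 3.0, 3.04]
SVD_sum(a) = [[-0.50, 0.91], [-1.15, 2.1], [-1.17, 2.14]] + [[0.10, 0.05], [1.59, 0.87], [-1.6, -0.88]]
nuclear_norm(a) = 6.14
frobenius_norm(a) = 4.40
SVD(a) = [[-0.29, -0.04], [-0.67, -0.70], [-0.68, 0.71]] @ diag([3.568075841622155, 2.57399199463253]) @ [[0.48, -0.88],[-0.88, -0.48]]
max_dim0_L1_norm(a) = 5.19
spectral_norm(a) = 3.57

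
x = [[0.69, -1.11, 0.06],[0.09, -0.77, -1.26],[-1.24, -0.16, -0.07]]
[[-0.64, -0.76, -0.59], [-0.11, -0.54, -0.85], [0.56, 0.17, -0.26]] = x @ [[-0.48, -0.21, 0.11], [0.27, 0.56, 0.62], [-0.11, 0.07, 0.3]]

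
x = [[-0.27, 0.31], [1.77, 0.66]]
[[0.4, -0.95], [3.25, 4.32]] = x@ [[1.02, 2.7], [2.19, -0.7]]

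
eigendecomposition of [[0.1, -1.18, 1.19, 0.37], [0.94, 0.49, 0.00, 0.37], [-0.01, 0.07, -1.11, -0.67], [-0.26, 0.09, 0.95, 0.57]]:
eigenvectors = [[(-0.7+0j), (-0.7-0j), (-0.02+0j), (-0.2+0j)], [(0.12+0.61j), (0.12-0.61j), -0.36+0.00j, -0.25+0.00j], [(0.09+0.13j), (0.09-0.13j), -0.58+0.00j, (-0.49+0j)], [(0.04-0.3j), 0.04+0.30j, (0.73+0j), (0.81+0j)]]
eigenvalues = [(0.12+0.98j), (0.12-0.98j), (-0.22+0j), (0.03+0j)]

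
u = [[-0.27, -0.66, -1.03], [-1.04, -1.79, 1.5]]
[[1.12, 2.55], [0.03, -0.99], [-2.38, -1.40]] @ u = [[-2.95, -5.30, 2.67],[1.02, 1.75, -1.52],[2.10, 4.08, 0.35]]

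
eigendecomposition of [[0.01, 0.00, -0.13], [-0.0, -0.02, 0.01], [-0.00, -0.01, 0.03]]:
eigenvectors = [[1.0, -0.69, 0.99], [0.0, -0.71, -0.03], [0.0, -0.15, -0.14]]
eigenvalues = [0.01, -0.02, 0.03]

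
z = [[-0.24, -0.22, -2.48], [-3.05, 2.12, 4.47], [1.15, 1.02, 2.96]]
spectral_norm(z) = 6.59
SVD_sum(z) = [[0.69,-0.76,-1.93],[-1.78,1.96,4.99],[-0.82,0.91,2.30]] + [[-1.03,0.09,-0.40],[-1.28,0.11,-0.50],[1.91,-0.16,0.75]] + [[0.1, 0.45, -0.14],[0.01, 0.05, -0.02],[0.06, 0.28, -0.09]]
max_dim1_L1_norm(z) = 9.64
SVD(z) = [[0.33, 0.41, 0.85], [-0.86, 0.51, 0.09], [-0.4, -0.76, 0.52]] @ diag([6.592722845227659, 2.7143565116546475, 0.5718165909199434]) @ [[0.32, -0.35, -0.88], [-0.93, 0.08, -0.36], [0.20, 0.93, -0.3]]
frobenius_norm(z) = 7.15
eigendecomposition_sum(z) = [[-0.13+0.74j,(0.18+0.08j),-0.51+0.25j], [-1.50+0.06j,(-0.09+0.38j),(-0.7-0.89j)], [(0.59-0.02j),(0.04-0.15j),(0.27+0.35j)]] + [[-0.13-0.74j, 0.18-0.08j, (-0.51-0.25j)], [(-1.5-0.06j), (-0.09-0.38j), (-0.7+0.89j)], [(0.59+0.02j), (0.04+0.15j), 0.27-0.35j]] + [[(0.01+0j), (-0.57+0j), -1.47+0.00j], [(-0.05-0j), (2.29-0j), 5.86-0.00j], [-0.02-0.00j, 0.95-0.00j, (2.42-0j)]]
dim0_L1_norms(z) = [4.44, 3.36, 9.91]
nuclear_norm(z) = 9.88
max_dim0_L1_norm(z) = 9.91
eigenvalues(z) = [(0.05+1.47j), (0.05-1.47j), (4.73+0j)]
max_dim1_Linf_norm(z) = 4.47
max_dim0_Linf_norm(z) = 4.47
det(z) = 10.23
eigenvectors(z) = [[0.09-0.41j, 0.09+0.41j, (-0.23+0j)], [(0.84+0j), 0.84-0.00j, (0.9+0j)], [-0.33-0.00j, (-0.33+0j), 0.37+0.00j]]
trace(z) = 4.84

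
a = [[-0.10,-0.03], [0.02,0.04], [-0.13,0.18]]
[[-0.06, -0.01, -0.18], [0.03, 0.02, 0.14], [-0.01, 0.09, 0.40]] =a@[[0.54, -0.05, 0.97],[0.36, 0.49, 2.90]]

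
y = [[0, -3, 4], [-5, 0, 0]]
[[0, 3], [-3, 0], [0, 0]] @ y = [[-15, 0, 0], [0, 9, -12], [0, 0, 0]]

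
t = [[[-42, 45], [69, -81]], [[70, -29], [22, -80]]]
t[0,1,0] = 69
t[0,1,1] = -81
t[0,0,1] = 45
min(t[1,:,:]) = -80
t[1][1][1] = -80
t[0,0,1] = 45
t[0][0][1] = 45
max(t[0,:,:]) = 69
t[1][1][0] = 22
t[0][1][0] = 69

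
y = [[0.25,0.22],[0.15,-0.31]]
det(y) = -0.11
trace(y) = -0.06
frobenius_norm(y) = 0.48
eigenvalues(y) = [0.3, -0.36]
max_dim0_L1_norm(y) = 0.53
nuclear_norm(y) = 0.67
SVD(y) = [[-0.66, 0.75], [0.75, 0.66]] @ diag([0.38169420617746114, 0.28949876160453225]) @ [[-0.14, -0.99], [0.99, -0.14]]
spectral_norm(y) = 0.38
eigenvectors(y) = [[0.97, -0.34], [0.24, 0.94]]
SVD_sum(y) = [[0.04, 0.25], [-0.04, -0.28]] + [[0.21, -0.03], [0.19, -0.03]]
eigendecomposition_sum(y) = [[0.28, 0.1], [0.07, 0.02]] + [[-0.03, 0.12],  [0.08, -0.33]]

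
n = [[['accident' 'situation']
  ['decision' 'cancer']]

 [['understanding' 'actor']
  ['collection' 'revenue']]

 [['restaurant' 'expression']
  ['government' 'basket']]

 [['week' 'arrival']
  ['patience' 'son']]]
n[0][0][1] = 'situation'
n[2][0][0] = 'restaurant'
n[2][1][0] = 'government'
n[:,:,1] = [['situation', 'cancer'], ['actor', 'revenue'], ['expression', 'basket'], ['arrival', 'son']]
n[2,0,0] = 'restaurant'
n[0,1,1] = 'cancer'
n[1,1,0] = 'collection'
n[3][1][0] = 'patience'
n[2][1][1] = 'basket'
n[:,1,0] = ['decision', 'collection', 'government', 'patience']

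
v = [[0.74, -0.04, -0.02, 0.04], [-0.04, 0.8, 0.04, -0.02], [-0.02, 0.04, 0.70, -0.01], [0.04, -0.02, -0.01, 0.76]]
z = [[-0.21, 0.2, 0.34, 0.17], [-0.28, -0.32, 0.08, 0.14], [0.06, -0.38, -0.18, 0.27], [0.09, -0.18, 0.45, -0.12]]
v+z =[[0.53, 0.16, 0.32, 0.21], [-0.32, 0.48, 0.12, 0.12], [0.04, -0.34, 0.52, 0.26], [0.13, -0.20, 0.44, 0.64]]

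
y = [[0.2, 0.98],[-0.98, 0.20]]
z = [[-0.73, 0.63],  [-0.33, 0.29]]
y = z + [[0.93, 0.35],[-0.65, -0.09]]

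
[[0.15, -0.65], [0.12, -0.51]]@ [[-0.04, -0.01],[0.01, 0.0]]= [[-0.01, -0.00],  [-0.01, -0.0]]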